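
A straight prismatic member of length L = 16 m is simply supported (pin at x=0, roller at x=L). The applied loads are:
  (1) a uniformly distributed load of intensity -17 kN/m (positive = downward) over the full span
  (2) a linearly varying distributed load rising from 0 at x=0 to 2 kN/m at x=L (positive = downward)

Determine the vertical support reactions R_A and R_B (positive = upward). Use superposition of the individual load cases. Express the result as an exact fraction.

Load 1 — uniform load w=-17 kN/m over full span:
  R_A = wL/2 = (-17)·16/2 = -136 kN
  R_B = wL/2 = (-17)·16/2 = -136 kN
Load 2 — triangular load w₀=2 kN/m (0→w₀ over full span):
  R_A = w₀L/6 = 2·16/6 = 16/3 kN
  R_B = w₀L/3 = 2·16/3 = 32/3 kN
Superposition: R_A = -392/3 kN, R_B = -376/3 kN

R_A = -392/3 kN, R_B = -376/3 kN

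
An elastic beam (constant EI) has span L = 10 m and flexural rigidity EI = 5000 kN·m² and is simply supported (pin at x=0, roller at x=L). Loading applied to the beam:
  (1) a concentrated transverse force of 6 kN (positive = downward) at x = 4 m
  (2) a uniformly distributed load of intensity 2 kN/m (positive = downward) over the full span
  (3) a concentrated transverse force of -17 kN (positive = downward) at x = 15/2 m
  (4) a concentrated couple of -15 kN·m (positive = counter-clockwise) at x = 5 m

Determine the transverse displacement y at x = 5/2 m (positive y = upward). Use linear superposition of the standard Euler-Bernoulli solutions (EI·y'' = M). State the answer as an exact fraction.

Load 1 — point force P=6 kN at a=4 m (b=L-a=6):
  y_1 = -Pbx(L²-b²-x²)/(6LEI)  [x≤a] = -6·6·(5/2)·(10²-6²-(5/2)²)/(6·10·5000) = -693/40000 m
Load 2 — uniform load w=2 kN/m over full span:
  y_2 = -wx(L³-2Lx²+x³)/(24EI) = -2·(5/2)·(10³-2·10·(5/2)²+(5/2)³)/(24·5000) = -19/512 m
Load 3 — point force P=-17 kN at a=15/2 m (b=L-a=5/2):
  y_3 = -Pbx(L²-b²-x²)/(6LEI)  [x≤a] = -(-17)·(5/2)·(5/2)·(10²-(5/2)²-(5/2)²)/(6·10·5000) = 119/3840 m
Load 4 — applied couple M₀=-15 kN·m at a=5 m (b=L-a=5):
  y_4 = (M₀x³/(6L)+C₁x)/EI  [x≤a] with C₁=M₀(3b²-L²)/(6L)=25/4 = ((-15)·(5/2)³/(6·10)+(25/4)·(5/2))/5000 = 3/1280 m
Superposition: y = Σ y_i = -20257/960000 m ≈ -0.021101 m

y(5/2) = -20257/960000 m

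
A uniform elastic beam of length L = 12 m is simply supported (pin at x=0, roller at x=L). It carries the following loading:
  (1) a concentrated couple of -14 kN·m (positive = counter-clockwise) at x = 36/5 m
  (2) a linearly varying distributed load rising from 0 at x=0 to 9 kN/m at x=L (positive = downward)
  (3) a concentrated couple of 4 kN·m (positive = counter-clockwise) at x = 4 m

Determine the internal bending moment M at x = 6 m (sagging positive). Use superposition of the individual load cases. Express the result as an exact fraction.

Load 1 — applied couple M₀=-14 kN·m at a=36/5 m (b=L-a=24/5):
  M_1 = M₀x/L  [x≤a] = (-14)·6/12 = -7 kN·m
Load 2 — triangular load w₀=9 kN/m (0→w₀ over full span):
  M_2 = w₀Lx/6 - w₀x³/(6L) = 9·12·6/6 - 9·6³/(6·12) = 81 kN·m
Load 3 — applied couple M₀=4 kN·m at a=4 m (b=L-a=8):
  M_3 = M₀x/L - M₀  [x>a] = 4·6/12 - 4 = -2 kN·m
Superposition: M = Σ M_i = 72 kN·m ≈ 72.000000 kN·m

M(6) = 72 kN·m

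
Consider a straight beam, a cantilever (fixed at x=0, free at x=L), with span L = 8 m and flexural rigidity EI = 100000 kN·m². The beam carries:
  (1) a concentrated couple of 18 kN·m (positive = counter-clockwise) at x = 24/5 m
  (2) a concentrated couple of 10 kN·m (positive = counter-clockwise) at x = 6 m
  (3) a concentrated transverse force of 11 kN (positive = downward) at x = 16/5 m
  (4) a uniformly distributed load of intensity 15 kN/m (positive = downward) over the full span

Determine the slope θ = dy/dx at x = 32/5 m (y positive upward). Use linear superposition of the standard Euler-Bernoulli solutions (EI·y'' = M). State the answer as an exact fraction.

θ(32/5) = -7373/625000 rad

Load 1 — applied couple M₀=18 kN·m at a=24/5 m (b=L-a=16/5):
  θ_1 = M₀a/EI  [x>a] = 18·(24/5)/100000 = 27/31250 rad
Load 2 — applied couple M₀=10 kN·m at a=6 m (b=L-a=2):
  θ_2 = M₀a/EI  [x>a] = 10·6/100000 = 3/5000 rad
Load 3 — point force P=11 kN at a=16/5 m (b=L-a=24/5):
  θ_3 = -Pa²/(2EI)  [x>a] = -11·(16/5)²/(2·100000) = -44/78125 rad
Load 4 — uniform load w=15 kN/m over full span:
  θ_4 = -wx(x²-3Lx+3L²)/(6EI) = -15·(32/5)·((32/5)²-3·8·(32/5)+3·8²)/(6·100000) = -992/78125 rad
Superposition: θ = Σ θ_i = -7373/625000 rad ≈ -0.011797 rad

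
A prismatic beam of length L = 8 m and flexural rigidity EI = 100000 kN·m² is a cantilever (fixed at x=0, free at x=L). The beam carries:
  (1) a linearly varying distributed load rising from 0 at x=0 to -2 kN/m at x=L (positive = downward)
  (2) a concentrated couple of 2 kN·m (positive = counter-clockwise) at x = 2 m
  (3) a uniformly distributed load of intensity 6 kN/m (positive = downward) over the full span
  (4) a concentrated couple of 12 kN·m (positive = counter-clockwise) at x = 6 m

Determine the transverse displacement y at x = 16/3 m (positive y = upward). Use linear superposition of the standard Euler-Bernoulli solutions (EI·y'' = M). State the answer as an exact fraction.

Load 1 — triangular load w₀=-2 kN/m (0→w₀ over full span):
  y_1 = (w₀Lx³/12-w₀L²x²/6-w₀x⁵/(120L))/EI = ((-2)·8·(16/3)³/12-(-2)·8²·(16/3)²/6-(-2)·(16/3)⁵/(120·8))/100000 = 47104/11390625 m
Load 2 — applied couple M₀=2 kN·m at a=2 m (b=L-a=6):
  y_2 = M₀a(2x-a)/(2EI)  [x>a] = 2·2·(2·(16/3)-2)/(2·100000) = 13/75000 m
Load 3 — uniform load w=6 kN/m over full span:
  y_3 = -wx²(x²-4Lx+6L²)/(24EI) = -6·(16/3)²·((16/3)²-4·8·(16/3)+6·8²)/(24·100000) = -4352/253125 m
Load 4 — applied couple M₀=12 kN·m at a=6 m (b=L-a=2):
  y_4 = M₀x²/(2EI)  [x≤a] = 12·(16/3)²/(2·100000) = 16/9375 m
Superposition: y = Σ y_i = -1018573/91125000 m ≈ -0.011178 m

y(16/3) = -1018573/91125000 m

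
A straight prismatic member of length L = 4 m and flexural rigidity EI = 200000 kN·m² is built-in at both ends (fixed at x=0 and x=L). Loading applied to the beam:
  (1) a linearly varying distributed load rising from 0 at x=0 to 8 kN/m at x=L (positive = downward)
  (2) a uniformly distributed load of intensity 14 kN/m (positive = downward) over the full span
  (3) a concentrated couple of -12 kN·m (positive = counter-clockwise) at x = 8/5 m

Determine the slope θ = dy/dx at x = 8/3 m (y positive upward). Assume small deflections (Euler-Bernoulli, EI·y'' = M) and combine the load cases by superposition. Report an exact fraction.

θ(8/3) = 1573/37968750 rad

Load 1 — triangular load w₀=8 kN/m (0→w₀ over full span):
  θ_1 = -w₀(2x(L-x)(L-2x)(x+2L)+x²(L-x)²)/(120LEI) = -8·(2·(8/3)·(4-(8/3))·(4-2·(8/3))·((8/3)+2·4)+(8/3)²·(4-(8/3))²)/(120·4·200000) = 28/3796875 rad
Load 2 — uniform load w=14 kN/m over full span:
  θ_2 = -wx(L-x)(L-2x)/(12EI) = -14·(8/3)·(4-(8/3))·(4-2·(8/3))/(12·200000) = 7/253125 rad
Load 3 — applied couple M₀=-12 kN·m at a=8/5 m (b=L-a=12/5):
  θ_3 = (R_Ax²/2 - M_Ax - M₀(x-a))/EI  [x>a] with R_A=-108/25, M_A=-36/25 = ((-108/25)·(8/3)²/2 - (-36/25)·(8/3) - (-12)·((8/3)-(8/5)))/200000 = 1/156250 rad
Superposition: θ = Σ θ_i = 1573/37968750 rad ≈ 0.000041 rad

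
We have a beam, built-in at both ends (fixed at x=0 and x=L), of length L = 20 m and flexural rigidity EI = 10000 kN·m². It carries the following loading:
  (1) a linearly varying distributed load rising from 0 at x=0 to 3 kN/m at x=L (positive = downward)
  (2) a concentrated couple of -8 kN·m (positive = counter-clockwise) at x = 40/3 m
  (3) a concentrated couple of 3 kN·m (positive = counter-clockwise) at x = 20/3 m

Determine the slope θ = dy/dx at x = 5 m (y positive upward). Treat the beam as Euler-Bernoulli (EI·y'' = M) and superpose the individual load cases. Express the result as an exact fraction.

Load 1 — triangular load w₀=3 kN/m (0→w₀ over full span):
  θ_1 = -w₀(2x(L-x)(L-2x)(x+2L)+x²(L-x)²)/(120LEI) = -3·(2·5·(20-5)·(20-2·5)·(5+2·20)+5²·(20-5)²)/(120·20·10000) = -117/12800 rad
Load 2 — applied couple M₀=-8 kN·m at a=40/3 m (b=L-a=20/3):
  θ_2 = (R_Ax²/2 - M_Ax)/EI  [x≤a] with R_A=-8/15, M_A=-8/3 = ((-8/15)·5²/2 - (-8/3)·5)/10000 = 1/1500 rad
Load 3 — applied couple M₀=3 kN·m at a=20/3 m (b=L-a=40/3):
  θ_3 = (R_Ax²/2 - M_Ax)/EI  [x≤a] with R_A=1/5, M_A=0 = ((1/5)·5²/2 - 0·5)/10000 = 1/4000 rad
Superposition: θ = Σ θ_i = -1579/192000 rad ≈ -0.008224 rad

θ(5) = -1579/192000 rad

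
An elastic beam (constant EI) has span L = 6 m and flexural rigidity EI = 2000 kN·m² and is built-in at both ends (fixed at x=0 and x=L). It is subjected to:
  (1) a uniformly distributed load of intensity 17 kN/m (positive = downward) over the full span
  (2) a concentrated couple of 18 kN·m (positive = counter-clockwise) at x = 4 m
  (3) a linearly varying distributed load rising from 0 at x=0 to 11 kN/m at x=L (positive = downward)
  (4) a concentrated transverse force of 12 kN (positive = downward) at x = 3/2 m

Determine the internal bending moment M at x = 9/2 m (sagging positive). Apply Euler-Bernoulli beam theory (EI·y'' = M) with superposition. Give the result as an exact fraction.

Load 1 — uniform load w=17 kN/m over full span:
  M_1 = wLx/2 - wL²/12 - wx²/2 = 17·6·(9/2)/2 - 17·6²/12 - 17·(9/2)²/2 = 51/8 kN·m
Load 2 — applied couple M₀=18 kN·m at a=4 m (b=L-a=2):
  M_2 = R_Ax - M_A - M₀  [x>a] with R_A=4, M_A=6 = 4·(9/2) - 6 - 18 = -6 kN·m
Load 3 — triangular load w₀=11 kN/m (0→w₀ over full span):
  M_3 = 3w₀Lx/20 - w₀L²/30 - w₀x³/(6L) = 3·11·6·(9/2)/20 - 11·6²/30 - 11·(9/2)³/(6·6) = 561/160 kN·m
Load 4 — point force P=12 kN at a=3/2 m (b=L-a=9/2):
  M_4 = Pa²(a+3b)(L-x)/L³ - Pa²b/L²  [x>a] = 12·(3/2)²·((3/2)+3·(9/2))·(6-(9/2))/6³ - 12·(3/2)²·(9/2)/6² = -9/16 kN·m
Superposition: M = Σ M_i = 531/160 kN·m ≈ 3.318750 kN·m

M(9/2) = 531/160 kN·m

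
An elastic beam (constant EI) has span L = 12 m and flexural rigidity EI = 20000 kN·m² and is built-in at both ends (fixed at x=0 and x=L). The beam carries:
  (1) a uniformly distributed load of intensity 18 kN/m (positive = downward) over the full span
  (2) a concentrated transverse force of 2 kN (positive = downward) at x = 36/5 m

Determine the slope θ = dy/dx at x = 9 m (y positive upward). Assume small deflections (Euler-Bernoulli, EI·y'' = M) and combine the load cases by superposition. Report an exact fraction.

θ(9) = 15471/1250000 rad

Load 1 — uniform load w=18 kN/m over full span:
  θ_1 = -wx(L-x)(L-2x)/(12EI) = -18·9·(12-9)·(12-2·9)/(12·20000) = 243/20000 rad
Load 2 — point force P=2 kN at a=36/5 m (b=L-a=24/5):
  θ_2 = Pa²(L-x)(2bL-(3b+a)(L-x))/(2L³EI)  [x>a] = 2·(36/5)²·(12-9)·(2·(24/5)·12-(3·(24/5)+(36/5))·(12-9))/(2·12³·20000) = 567/2500000 rad
Superposition: θ = Σ θ_i = 15471/1250000 rad ≈ 0.012377 rad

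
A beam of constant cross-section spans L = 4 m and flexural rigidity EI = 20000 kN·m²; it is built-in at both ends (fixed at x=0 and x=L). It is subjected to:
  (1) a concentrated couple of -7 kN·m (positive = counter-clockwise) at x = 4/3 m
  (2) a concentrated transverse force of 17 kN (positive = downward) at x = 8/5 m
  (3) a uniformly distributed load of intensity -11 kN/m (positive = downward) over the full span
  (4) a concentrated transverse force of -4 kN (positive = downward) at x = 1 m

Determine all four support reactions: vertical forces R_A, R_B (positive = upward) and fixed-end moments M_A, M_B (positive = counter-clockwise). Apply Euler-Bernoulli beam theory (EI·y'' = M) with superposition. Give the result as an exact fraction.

R_A = -50077/3000 kN, M_A = -10687/1500 kN·m, R_B = -42923/3000 kN, M_B = 9833/1500 kN·m

Load 1 — applied couple M₀=-7 kN·m at a=4/3 m (b=L-a=8/3):
  R_A = 6M₀ab/L³ = 6·(-7)·(4/3)·(8/3)/4³ = -7/3 kN
  M_A = M₀b(2a-b)/L² = (-7)·(8/3)·(2·(4/3)-(8/3))/4² = 0 kN·m
  R_B = -6M₀ab/L³ = -6·(-7)·(4/3)·(8/3)/4³ = 7/3 kN
  M_B = M₀a(2b-a)/L² = (-7)·(4/3)·(2·(8/3)-(4/3))/4² = -7/3 kN·m
Load 2 — point force P=17 kN at a=8/5 m (b=L-a=12/5):
  R_A = Pb²(3a+b)/L³ = 17·(12/5)²·(3·(8/5)+(12/5))/4³ = 1377/125 kN
  M_A = Pab²/L² = 17·(8/5)·(12/5)²/4² = 1224/125 kN·m
  R_B = Pa²(a+3b)/L³ = 17·(8/5)²·((8/5)+3·(12/5))/4³ = 748/125 kN
  M_B = -Pa²b/L² = -17·(8/5)²·(12/5)/4² = -816/125 kN·m
Load 3 — uniform load w=-11 kN/m over full span:
  R_A = wL/2 = (-11)·4/2 = -22 kN
  M_A = wL²/12 = (-11)·4²/12 = -44/3 kN·m
  R_B = wL/2 = (-11)·4/2 = -22 kN
  M_B = -wL²/12 = -(-11)·4²/12 = 44/3 kN·m
Load 4 — point force P=-4 kN at a=1 m (b=L-a=3):
  R_A = Pb²(3a+b)/L³ = (-4)·3²·(3·1+3)/4³ = -27/8 kN
  M_A = Pab²/L² = (-4)·1·3²/4² = -9/4 kN·m
  R_B = Pa²(a+3b)/L³ = (-4)·1²·(1+3·3)/4³ = -5/8 kN
  M_B = -Pa²b/L² = -(-4)·1²·3/4² = 3/4 kN·m
Superposition: R_A = -50077/3000 kN, M_A = -10687/1500 kN·m, R_B = -42923/3000 kN, M_B = 9833/1500 kN·m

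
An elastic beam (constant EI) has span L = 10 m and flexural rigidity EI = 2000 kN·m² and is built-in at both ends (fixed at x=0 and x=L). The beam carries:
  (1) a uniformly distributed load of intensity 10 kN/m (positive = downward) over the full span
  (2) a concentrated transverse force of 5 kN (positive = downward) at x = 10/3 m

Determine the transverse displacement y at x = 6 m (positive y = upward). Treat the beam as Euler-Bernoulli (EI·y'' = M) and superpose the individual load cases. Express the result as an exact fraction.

Load 1 — uniform load w=10 kN/m over full span:
  y_1 = -wx²(L-x)²/(24EI) = -10·6²·(10-6)²/(24·2000) = -3/25 m
Load 2 — point force P=5 kN at a=10/3 m (b=L-a=20/3):
  y_2 = -Pa²(L-x)²(3bL-(3b+a)(L-x))/(6L³EI)  [x>a] = -5·(10/3)²·(10-6)²·(3·(20/3)·10-(3·(20/3)+(10/3))·(10-6))/(6·10³·2000) = -16/2025 m
Superposition: y = Σ y_i = -259/2025 m ≈ -0.127901 m

y(6) = -259/2025 m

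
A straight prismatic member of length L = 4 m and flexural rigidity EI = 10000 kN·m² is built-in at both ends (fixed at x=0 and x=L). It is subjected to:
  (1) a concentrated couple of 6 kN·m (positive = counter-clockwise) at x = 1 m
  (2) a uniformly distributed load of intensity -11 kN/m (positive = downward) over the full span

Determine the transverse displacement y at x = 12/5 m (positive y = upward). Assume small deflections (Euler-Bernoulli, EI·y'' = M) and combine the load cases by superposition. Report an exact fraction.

y(12/5) = 1251/1562500 m

Load 1 — applied couple M₀=6 kN·m at a=1 m (b=L-a=3):
  y_1 = (R_Ax³/6 - M_Ax²/2 - M₀(x-a)²/2)/EI  [x>a] with R_A=27/16, M_A=-9/8 = ((27/16)·(12/5)³/6 - (-9/8)·(12/5)²/2 - 6·((12/5)-1)²/2)/10000 = 39/312500 m
Load 2 — uniform load w=-11 kN/m over full span:
  y_2 = -wx²(L-x)²/(24EI) = -(-11)·(12/5)²·(4-(12/5))²/(24·10000) = 264/390625 m
Superposition: y = Σ y_i = 1251/1562500 m ≈ 0.000801 m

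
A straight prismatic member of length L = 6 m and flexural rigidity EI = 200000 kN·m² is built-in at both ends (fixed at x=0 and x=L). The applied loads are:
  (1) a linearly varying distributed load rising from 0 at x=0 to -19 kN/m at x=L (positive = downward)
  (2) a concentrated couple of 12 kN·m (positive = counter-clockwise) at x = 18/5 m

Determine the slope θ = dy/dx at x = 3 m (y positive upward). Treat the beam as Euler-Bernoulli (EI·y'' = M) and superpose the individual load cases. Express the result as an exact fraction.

Load 1 — triangular load w₀=-19 kN/m (0→w₀ over full span):
  θ_1 = -w₀(2x(L-x)(L-2x)(x+2L)+x²(L-x)²)/(120LEI) = -(-19)·(2·3·(6-3)·(6-2·3)·(3+2·6)+3²·(6-3)²)/(120·6·200000) = 171/16000000 rad
Load 2 — applied couple M₀=12 kN·m at a=18/5 m (b=L-a=12/5):
  θ_2 = (R_Ax²/2 - M_Ax)/EI  [x≤a] with R_A=72/25, M_A=96/25 = ((72/25)·3²/2 - (96/25)·3)/200000 = 9/1250000 rad
Superposition: θ = Σ θ_i = 1431/80000000 rad ≈ 0.000018 rad

θ(3) = 1431/80000000 rad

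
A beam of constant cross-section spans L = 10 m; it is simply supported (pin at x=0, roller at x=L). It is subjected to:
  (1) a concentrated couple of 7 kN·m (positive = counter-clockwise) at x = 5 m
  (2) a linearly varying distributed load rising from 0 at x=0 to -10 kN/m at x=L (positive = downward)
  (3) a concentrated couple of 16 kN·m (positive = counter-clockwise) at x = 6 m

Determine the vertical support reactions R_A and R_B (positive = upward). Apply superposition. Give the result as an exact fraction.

Load 1 — applied couple M₀=7 kN·m at a=5 m (b=L-a=5):
  R_A = M₀/L = 7/10 kN
  R_B = -M₀/L = -7/10 kN
Load 2 — triangular load w₀=-10 kN/m (0→w₀ over full span):
  R_A = w₀L/6 = (-10)·10/6 = -50/3 kN
  R_B = w₀L/3 = (-10)·10/3 = -100/3 kN
Load 3 — applied couple M₀=16 kN·m at a=6 m (b=L-a=4):
  R_A = M₀/L = 16/10 = 8/5 kN
  R_B = -M₀/L = -16/10 = -8/5 kN
Superposition: R_A = -431/30 kN, R_B = -1069/30 kN

R_A = -431/30 kN, R_B = -1069/30 kN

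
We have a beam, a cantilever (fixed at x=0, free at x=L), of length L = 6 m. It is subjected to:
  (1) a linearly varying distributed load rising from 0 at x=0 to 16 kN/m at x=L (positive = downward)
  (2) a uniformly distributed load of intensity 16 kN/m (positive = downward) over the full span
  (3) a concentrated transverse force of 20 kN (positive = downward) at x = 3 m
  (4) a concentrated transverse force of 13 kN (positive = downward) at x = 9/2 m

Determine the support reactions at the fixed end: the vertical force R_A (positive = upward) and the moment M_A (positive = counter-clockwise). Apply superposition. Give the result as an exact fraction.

R_A = 177 kN, M_A = 1197/2 kN·m

Load 1 — triangular load w₀=16 kN/m (0→w₀ over full span):
  R_A = w₀L/2 = 16·6/2 = 48 kN
  M_A = w₀L²/3 = 16·6²/3 = 192 kN·m
Load 2 — uniform load w=16 kN/m over full span:
  R_A = wL = 16·6 = 96 kN
  M_A = wL²/2 = 16·6²/2 = 288 kN·m
Load 3 — point force P=20 kN at a=3 m (b=L-a=3):
  R_A = P = 20 kN
  M_A = Pa = 20·3 = 60 kN·m
Load 4 — point force P=13 kN at a=9/2 m (b=L-a=3/2):
  R_A = P = 13 kN
  M_A = Pa = 13·(9/2) = 117/2 kN·m
Superposition: R_A = 177 kN, M_A = 1197/2 kN·m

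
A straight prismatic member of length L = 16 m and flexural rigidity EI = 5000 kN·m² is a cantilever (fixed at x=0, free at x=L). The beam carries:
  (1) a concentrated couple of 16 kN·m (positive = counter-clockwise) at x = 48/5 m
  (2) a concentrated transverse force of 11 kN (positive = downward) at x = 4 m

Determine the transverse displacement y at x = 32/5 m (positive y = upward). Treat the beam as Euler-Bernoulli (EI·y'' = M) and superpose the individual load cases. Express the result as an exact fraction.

y(32/5) = -1108/46875 m

Load 1 — applied couple M₀=16 kN·m at a=48/5 m (b=L-a=32/5):
  y_1 = M₀x²/(2EI)  [x≤a] = 16·(32/5)²/(2·5000) = 1024/15625 m
Load 2 — point force P=11 kN at a=4 m (b=L-a=12):
  y_2 = -Pa²(3x-a)/(6EI)  [x>a] = -11·4²·(3·(32/5)-4)/(6·5000) = -836/9375 m
Superposition: y = Σ y_i = -1108/46875 m ≈ -0.023637 m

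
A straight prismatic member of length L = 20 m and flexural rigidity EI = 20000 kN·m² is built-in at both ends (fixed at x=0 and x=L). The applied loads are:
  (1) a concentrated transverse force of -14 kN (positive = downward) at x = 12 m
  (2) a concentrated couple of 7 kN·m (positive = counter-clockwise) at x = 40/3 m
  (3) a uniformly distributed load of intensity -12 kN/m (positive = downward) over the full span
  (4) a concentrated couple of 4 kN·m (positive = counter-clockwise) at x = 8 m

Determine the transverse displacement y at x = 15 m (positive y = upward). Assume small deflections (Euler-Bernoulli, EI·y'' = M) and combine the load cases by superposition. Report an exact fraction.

y(15) = 563/3600 m

Load 1 — point force P=-14 kN at a=12 m (b=L-a=8):
  y_1 = -Pa²(L-x)²(3bL-(3b+a)(L-x))/(6L³EI)  [x>a] = -(-14)·12²·(20-15)²·(3·8·20-(3·8+12)·(20-15))/(6·20³·20000) = 63/4000 m
Load 2 — applied couple M₀=7 kN·m at a=40/3 m (b=L-a=20/3):
  y_2 = (R_Ax³/6 - M_Ax²/2 - M₀(x-a)²/2)/EI  [x>a] with R_A=7/15, M_A=7/3 = ((7/15)·15³/6 - (7/3)·15²/2 - 7·(15-(40/3))²/2)/20000 = -7/14400 m
Load 3 — uniform load w=-12 kN/m over full span:
  y_3 = -wx²(L-x)²/(24EI) = -(-12)·15²·(20-15)²/(24·20000) = 9/64 m
Load 4 — applied couple M₀=4 kN·m at a=8 m (b=L-a=12):
  y_4 = (R_Ax³/6 - M_Ax²/2 - M₀(x-a)²/2)/EI  [x>a] with R_A=36/125, M_A=12/25 = ((36/125)·15³/6 - (12/25)·15²/2 - 4·(15-8)²/2)/20000 = 1/2000 m
Superposition: y = Σ y_i = 563/3600 m ≈ 0.156389 m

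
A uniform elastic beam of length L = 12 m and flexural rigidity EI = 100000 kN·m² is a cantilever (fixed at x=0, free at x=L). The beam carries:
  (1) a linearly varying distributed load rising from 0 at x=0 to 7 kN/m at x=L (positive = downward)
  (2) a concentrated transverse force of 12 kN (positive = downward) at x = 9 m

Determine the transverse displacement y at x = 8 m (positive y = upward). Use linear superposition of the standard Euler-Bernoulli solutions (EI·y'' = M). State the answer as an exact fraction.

Load 1 — triangular load w₀=7 kN/m (0→w₀ over full span):
  y_1 = (w₀Lx³/12-w₀L²x²/6-w₀x⁵/(120L))/EI = (7·12·8³/12-7·12²·8²/6-7·8⁵/(120·12))/100000 = -10304/140625 m
Load 2 — point force P=12 kN at a=9 m (b=L-a=3):
  y_2 = -Px²(3a-x)/(6EI)  [x≤a] = -12·8²·(3·9-8)/(6·100000) = -76/3125 m
Superposition: y = Σ y_i = -13724/140625 m ≈ -0.097593 m

y(8) = -13724/140625 m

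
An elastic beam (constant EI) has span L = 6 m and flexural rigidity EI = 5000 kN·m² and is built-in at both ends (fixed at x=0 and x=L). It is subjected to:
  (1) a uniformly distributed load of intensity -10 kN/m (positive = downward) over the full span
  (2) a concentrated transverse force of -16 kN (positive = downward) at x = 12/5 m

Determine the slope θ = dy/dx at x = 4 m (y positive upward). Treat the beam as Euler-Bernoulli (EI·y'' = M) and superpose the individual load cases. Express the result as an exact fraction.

Load 1 — uniform load w=-10 kN/m over full span:
  θ_1 = -wx(L-x)(L-2x)/(12EI) = -(-10)·4·(6-4)·(6-2·4)/(12·5000) = -1/375 rad
Load 2 — point force P=-16 kN at a=12/5 m (b=L-a=18/5):
  θ_2 = Pa²(L-x)(2bL-(3b+a)(L-x))/(2L³EI)  [x>a] = (-16)·(12/5)²·(6-4)·(2·(18/5)·6-(3·(18/5)+(12/5))·(6-4))/(2·6³·5000) = -112/78125 rad
Superposition: θ = Σ θ_i = -961/234375 rad ≈ -0.004100 rad

θ(4) = -961/234375 rad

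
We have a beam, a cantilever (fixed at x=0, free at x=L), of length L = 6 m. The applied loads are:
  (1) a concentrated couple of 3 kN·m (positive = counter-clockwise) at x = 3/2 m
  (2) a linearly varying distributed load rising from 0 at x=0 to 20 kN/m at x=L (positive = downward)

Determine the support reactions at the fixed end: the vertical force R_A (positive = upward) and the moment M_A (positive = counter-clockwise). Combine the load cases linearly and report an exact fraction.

Load 1 — applied couple M₀=3 kN·m at a=3/2 m (b=L-a=9/2):
  R_A = 0 kN
  M_A = -M₀ = -3 kN·m
Load 2 — triangular load w₀=20 kN/m (0→w₀ over full span):
  R_A = w₀L/2 = 20·6/2 = 60 kN
  M_A = w₀L²/3 = 20·6²/3 = 240 kN·m
Superposition: R_A = 60 kN, M_A = 237 kN·m

R_A = 60 kN, M_A = 237 kN·m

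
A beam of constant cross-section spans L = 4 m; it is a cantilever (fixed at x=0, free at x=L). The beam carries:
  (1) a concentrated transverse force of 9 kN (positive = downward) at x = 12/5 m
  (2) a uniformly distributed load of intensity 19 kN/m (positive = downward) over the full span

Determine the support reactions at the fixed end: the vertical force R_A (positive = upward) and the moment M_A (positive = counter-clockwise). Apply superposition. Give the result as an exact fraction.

Load 1 — point force P=9 kN at a=12/5 m (b=L-a=8/5):
  R_A = P = 9 kN
  M_A = Pa = 9·(12/5) = 108/5 kN·m
Load 2 — uniform load w=19 kN/m over full span:
  R_A = wL = 19·4 = 76 kN
  M_A = wL²/2 = 19·4²/2 = 152 kN·m
Superposition: R_A = 85 kN, M_A = 868/5 kN·m

R_A = 85 kN, M_A = 868/5 kN·m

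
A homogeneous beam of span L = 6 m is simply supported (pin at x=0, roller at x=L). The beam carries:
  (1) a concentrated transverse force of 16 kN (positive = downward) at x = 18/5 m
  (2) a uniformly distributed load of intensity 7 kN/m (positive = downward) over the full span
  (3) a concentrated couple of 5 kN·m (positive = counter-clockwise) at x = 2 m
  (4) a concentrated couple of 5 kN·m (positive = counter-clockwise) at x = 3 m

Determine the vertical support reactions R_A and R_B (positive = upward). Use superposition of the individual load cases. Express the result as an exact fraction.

R_A = 436/15 kN, R_B = 434/15 kN

Load 1 — point force P=16 kN at a=18/5 m (b=L-a=12/5):
  R_A = Pb/L = 16·(12/5)/6 = 32/5 kN
  R_B = Pa/L = 16·(18/5)/6 = 48/5 kN
Load 2 — uniform load w=7 kN/m over full span:
  R_A = wL/2 = 7·6/2 = 21 kN
  R_B = wL/2 = 7·6/2 = 21 kN
Load 3 — applied couple M₀=5 kN·m at a=2 m (b=L-a=4):
  R_A = M₀/L = 5/6 kN
  R_B = -M₀/L = -5/6 kN
Load 4 — applied couple M₀=5 kN·m at a=3 m (b=L-a=3):
  R_A = M₀/L = 5/6 kN
  R_B = -M₀/L = -5/6 kN
Superposition: R_A = 436/15 kN, R_B = 434/15 kN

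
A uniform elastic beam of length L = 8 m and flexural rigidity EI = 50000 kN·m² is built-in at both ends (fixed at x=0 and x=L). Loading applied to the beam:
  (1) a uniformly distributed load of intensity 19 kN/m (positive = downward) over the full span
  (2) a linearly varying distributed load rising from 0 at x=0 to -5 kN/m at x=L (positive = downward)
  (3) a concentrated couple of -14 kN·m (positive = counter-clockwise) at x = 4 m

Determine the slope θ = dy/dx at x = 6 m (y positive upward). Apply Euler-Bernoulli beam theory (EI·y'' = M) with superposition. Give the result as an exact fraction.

θ(6) = 27/20000 rad

Load 1 — uniform load w=19 kN/m over full span:
  θ_1 = -wx(L-x)(L-2x)/(12EI) = -19·6·(8-6)·(8-2·6)/(12·50000) = 19/12500 rad
Load 2 — triangular load w₀=-5 kN/m (0→w₀ over full span):
  θ_2 = -w₀(2x(L-x)(L-2x)(x+2L)+x²(L-x)²)/(120LEI) = -(-5)·(2·6·(8-6)·(8-2·6)·(6+2·8)+6²·(8-6)²)/(120·8·50000) = -41/200000 rad
Load 3 — applied couple M₀=-14 kN·m at a=4 m (b=L-a=4):
  θ_3 = (R_Ax²/2 - M_Ax - M₀(x-a))/EI  [x>a] with R_A=-21/8, M_A=-7/2 = ((-21/8)·6²/2 - (-7/2)·6 - (-14)·(6-4))/50000 = 7/200000 rad
Superposition: θ = Σ θ_i = 27/20000 rad ≈ 0.001350 rad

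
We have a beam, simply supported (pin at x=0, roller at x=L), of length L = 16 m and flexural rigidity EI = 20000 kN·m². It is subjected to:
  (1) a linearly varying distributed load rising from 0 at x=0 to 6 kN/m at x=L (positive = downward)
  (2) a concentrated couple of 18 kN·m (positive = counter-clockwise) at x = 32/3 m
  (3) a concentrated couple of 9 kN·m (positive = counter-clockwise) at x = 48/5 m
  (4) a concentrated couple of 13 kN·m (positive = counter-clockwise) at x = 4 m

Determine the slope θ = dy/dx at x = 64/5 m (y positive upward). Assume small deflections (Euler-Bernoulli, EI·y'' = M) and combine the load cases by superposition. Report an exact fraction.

θ(64/5) = 1559911/75000000 rad

Load 1 — triangular load w₀=6 kN/m (0→w₀ over full span):
  θ_1 = -w₀(7L⁴-30L²x²+15x⁴)/(360LEI) = -6·(7·16⁴-30·16²·(64/5)²+15·(64/5)⁴)/(360·16·20000) = 24224/1171875 rad
Load 2 — applied couple M₀=18 kN·m at a=32/3 m (b=L-a=16/3):
  θ_2 = (M₀x²/(2L)-M₀(x-a)+C₁)/EI  [x>a] with C₁=M₀(3b²-L²)/(6L)=-32 = (18·(64/5)²/(2·16)-18·((64/5)-(32/3))+(-32))/20000 = 17/15625 rad
Load 3 — applied couple M₀=9 kN·m at a=48/5 m (b=L-a=32/5):
  θ_3 = (M₀x²/(2L)-M₀(x-a)+C₁)/EI  [x>a] with C₁=M₀(3b²-L²)/(6L)=-312/25 = (9·(64/5)²/(2·16)-9·((64/5)-(48/5))+(-312/25))/20000 = 3/12500 rad
Load 4 — applied couple M₀=13 kN·m at a=4 m (b=L-a=12):
  θ_4 = (M₀x²/(2L)-M₀(x-a)+C₁)/EI  [x>a] with C₁=M₀(3b²-L²)/(6L)=143/6 = (13·(64/5)²/(2·16)-13·((64/5)-4)+(143/6))/20000 = -3601/3000000 rad
Superposition: θ = Σ θ_i = 1559911/75000000 rad ≈ 0.020799 rad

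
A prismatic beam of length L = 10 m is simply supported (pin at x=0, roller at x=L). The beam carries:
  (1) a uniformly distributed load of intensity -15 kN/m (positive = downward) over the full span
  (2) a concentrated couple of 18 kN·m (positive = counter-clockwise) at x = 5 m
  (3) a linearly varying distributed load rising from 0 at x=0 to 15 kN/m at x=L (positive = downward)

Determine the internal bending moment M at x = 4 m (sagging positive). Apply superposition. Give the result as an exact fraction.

Load 1 — uniform load w=-15 kN/m over full span:
  M_1 = wx(L-x)/2 = (-15)·4·(10-4)/2 = -180 kN·m
Load 2 — applied couple M₀=18 kN·m at a=5 m (b=L-a=5):
  M_2 = M₀x/L  [x≤a] = 18·4/10 = 36/5 kN·m
Load 3 — triangular load w₀=15 kN/m (0→w₀ over full span):
  M_3 = w₀Lx/6 - w₀x³/(6L) = 15·10·4/6 - 15·4³/(6·10) = 84 kN·m
Superposition: M = Σ M_i = -444/5 kN·m ≈ -88.800000 kN·m

M(4) = -444/5 kN·m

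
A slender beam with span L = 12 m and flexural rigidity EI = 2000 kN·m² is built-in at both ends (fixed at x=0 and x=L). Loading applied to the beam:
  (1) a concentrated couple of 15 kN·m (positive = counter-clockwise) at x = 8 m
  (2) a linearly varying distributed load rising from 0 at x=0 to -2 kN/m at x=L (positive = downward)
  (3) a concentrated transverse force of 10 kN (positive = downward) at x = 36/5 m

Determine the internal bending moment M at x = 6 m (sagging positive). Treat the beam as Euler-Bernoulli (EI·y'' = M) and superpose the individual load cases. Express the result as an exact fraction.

Load 1 — applied couple M₀=15 kN·m at a=8 m (b=L-a=4):
  M_1 = R_Ax - M_A  [x≤a] with R_A=5/3, M_A=5 = (5/3)·6 - 5 = 5 kN·m
Load 2 — triangular load w₀=-2 kN/m (0→w₀ over full span):
  M_2 = 3w₀Lx/20 - w₀L²/30 - w₀x³/(6L) = 3·(-2)·12·6/20 - (-2)·12²/30 - (-2)·6³/(6·12) = -6 kN·m
Load 3 — point force P=10 kN at a=36/5 m (b=L-a=24/5):
  M_3 = Pb²(3a+b)x/L³ - Pab²/L²  [x≤a] = 10·(24/5)²·(3·(36/5)+(24/5))·6/12³ - 10·(36/5)·(24/5)²/12² = 48/5 kN·m
Superposition: M = Σ M_i = 43/5 kN·m ≈ 8.600000 kN·m

M(6) = 43/5 kN·m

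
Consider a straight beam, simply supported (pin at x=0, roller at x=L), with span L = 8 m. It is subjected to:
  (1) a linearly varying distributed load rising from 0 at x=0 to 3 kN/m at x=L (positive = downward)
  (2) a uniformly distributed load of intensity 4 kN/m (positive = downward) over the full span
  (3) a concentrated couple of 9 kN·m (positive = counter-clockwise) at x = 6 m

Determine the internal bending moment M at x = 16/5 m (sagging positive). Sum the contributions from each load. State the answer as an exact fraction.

M(16/5) = 5634/125 kN·m

Load 1 — triangular load w₀=3 kN/m (0→w₀ over full span):
  M_1 = w₀Lx/6 - w₀x³/(6L) = 3·8·(16/5)/6 - 3·(16/5)³/(6·8) = 1344/125 kN·m
Load 2 — uniform load w=4 kN/m over full span:
  M_2 = wx(L-x)/2 = 4·(16/5)·(8-(16/5))/2 = 768/25 kN·m
Load 3 — applied couple M₀=9 kN·m at a=6 m (b=L-a=2):
  M_3 = M₀x/L  [x≤a] = 9·(16/5)/8 = 18/5 kN·m
Superposition: M = Σ M_i = 5634/125 kN·m ≈ 45.072000 kN·m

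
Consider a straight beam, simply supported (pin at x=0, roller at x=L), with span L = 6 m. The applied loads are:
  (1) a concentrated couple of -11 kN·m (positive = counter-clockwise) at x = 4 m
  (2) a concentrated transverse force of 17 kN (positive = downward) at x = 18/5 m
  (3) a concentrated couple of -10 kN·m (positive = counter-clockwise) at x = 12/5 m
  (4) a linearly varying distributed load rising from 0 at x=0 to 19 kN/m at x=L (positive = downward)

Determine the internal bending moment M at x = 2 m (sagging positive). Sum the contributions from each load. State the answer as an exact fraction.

Load 1 — applied couple M₀=-11 kN·m at a=4 m (b=L-a=2):
  M_1 = M₀x/L  [x≤a] = (-11)·2/6 = -11/3 kN·m
Load 2 — point force P=17 kN at a=18/5 m (b=L-a=12/5):
  M_2 = Pbx/L  [x≤a] = 17·(12/5)·2/6 = 68/5 kN·m
Load 3 — applied couple M₀=-10 kN·m at a=12/5 m (b=L-a=18/5):
  M_3 = M₀x/L  [x≤a] = (-10)·2/6 = -10/3 kN·m
Load 4 — triangular load w₀=19 kN/m (0→w₀ over full span):
  M_4 = w₀Lx/6 - w₀x³/(6L) = 19·6·2/6 - 19·2³/(6·6) = 304/9 kN·m
Superposition: M = Σ M_i = 1817/45 kN·m ≈ 40.377778 kN·m

M(2) = 1817/45 kN·m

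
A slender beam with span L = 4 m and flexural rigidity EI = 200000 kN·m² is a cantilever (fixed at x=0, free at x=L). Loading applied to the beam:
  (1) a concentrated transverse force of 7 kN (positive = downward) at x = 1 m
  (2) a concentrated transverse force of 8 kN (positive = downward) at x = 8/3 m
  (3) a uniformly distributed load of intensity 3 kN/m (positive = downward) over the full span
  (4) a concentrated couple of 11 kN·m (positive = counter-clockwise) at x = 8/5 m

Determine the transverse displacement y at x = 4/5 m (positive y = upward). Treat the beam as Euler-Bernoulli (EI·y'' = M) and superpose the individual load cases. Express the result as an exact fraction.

y(4/5) = -643/11718750 m

Load 1 — point force P=7 kN at a=1 m (b=L-a=3):
  y_1 = -Px²(3a-x)/(6EI)  [x≤a] = -7·(4/5)²·(3·1-(4/5))/(6·200000) = -77/9375000 m
Load 2 — point force P=8 kN at a=8/3 m (b=L-a=4/3):
  y_2 = -Px²(3a-x)/(6EI)  [x≤a] = -8·(4/5)²·(3·(8/3)-(4/5))/(6·200000) = -12/390625 m
Load 3 — uniform load w=3 kN/m over full span:
  y_3 = -wx²(x²-4Lx+6L²)/(24EI) = -3·(4/5)²·((4/5)²-4·4·(4/5)+6·4²)/(24·200000) = -131/3906250 m
Load 4 — applied couple M₀=11 kN·m at a=8/5 m (b=L-a=12/5):
  y_4 = M₀x²/(2EI)  [x≤a] = 11·(4/5)²/(2·200000) = 11/625000 m
Superposition: y = Σ y_i = -643/11718750 m ≈ -0.000055 m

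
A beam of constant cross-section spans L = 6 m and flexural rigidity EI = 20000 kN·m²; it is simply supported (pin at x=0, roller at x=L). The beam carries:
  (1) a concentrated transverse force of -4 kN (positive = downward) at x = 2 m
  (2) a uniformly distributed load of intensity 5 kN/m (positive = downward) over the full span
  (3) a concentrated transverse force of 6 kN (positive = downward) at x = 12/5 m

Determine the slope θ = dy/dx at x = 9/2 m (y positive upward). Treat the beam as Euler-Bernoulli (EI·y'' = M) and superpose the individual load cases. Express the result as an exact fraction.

Load 1 — point force P=-4 kN at a=2 m (b=L-a=4):
  θ_1 = -Pa(2L²-6Lx+3x²+a²)/(6LEI)  [x>a] = -(-4)·2·(2·6²-6·6·(9/2)+3·(9/2)²+2²)/(6·6·20000) = -101/360000 rad
Load 2 — uniform load w=5 kN/m over full span:
  θ_2 = -w(L³-6Lx²+4x³)/(24EI) = -5·(6³-6·6·(9/2)²+4·(9/2)³)/(24·20000) = 99/64000 rad
Load 3 — point force P=6 kN at a=12/5 m (b=L-a=18/5):
  θ_3 = -Pa(2L²-6Lx+3x²+a²)/(6LEI)  [x>a] = -6·(12/5)·(2·6²-6·6·(9/2)+3·(9/2)²+(12/5)²)/(6·6·20000) = 2349/5000000 rad
Superposition: θ = Σ θ_i = 625003/360000000 rad ≈ 0.001736 rad

θ(9/2) = 625003/360000000 rad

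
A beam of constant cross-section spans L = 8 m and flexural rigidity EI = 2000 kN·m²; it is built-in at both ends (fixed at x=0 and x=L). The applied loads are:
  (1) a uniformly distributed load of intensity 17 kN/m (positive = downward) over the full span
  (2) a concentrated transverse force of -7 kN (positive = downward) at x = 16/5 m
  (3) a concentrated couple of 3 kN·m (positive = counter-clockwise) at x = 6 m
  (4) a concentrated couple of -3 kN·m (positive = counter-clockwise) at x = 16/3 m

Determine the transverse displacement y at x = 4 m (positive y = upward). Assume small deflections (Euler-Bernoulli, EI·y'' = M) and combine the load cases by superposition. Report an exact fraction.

y(4) = -61853/750000 m

Load 1 — uniform load w=17 kN/m over full span:
  y_1 = -wx²(L-x)²/(24EI) = -17·4²·(8-4)²/(24·2000) = -34/375 m
Load 2 — point force P=-7 kN at a=16/5 m (b=L-a=24/5):
  y_2 = -Pa²(L-x)²(3bL-(3b+a)(L-x))/(6L³EI)  [x>a] = -(-7)·(16/5)²·(8-4)²·(3·(24/5)·8-(3·(24/5)+(16/5))·(8-4))/(6·8³·2000) = 392/46875 m
Load 3 — applied couple M₀=3 kN·m at a=6 m (b=L-a=2):
  y_3 = (R_Ax³/6 - M_Ax²/2)/EI  [x≤a] with R_A=27/64, M_A=15/16 = ((27/64)·4³/6 - (15/16)·4²/2)/2000 = -3/2000 m
Load 4 — applied couple M₀=-3 kN·m at a=16/3 m (b=L-a=8/3):
  y_4 = (R_Ax³/6 - M_Ax²/2)/EI  [x≤a] with R_A=-1/2, M_A=-1 = ((-1/2)·4³/6 - (-1)·4²/2)/2000 = 1/750 m
Superposition: y = Σ y_i = -61853/750000 m ≈ -0.082471 m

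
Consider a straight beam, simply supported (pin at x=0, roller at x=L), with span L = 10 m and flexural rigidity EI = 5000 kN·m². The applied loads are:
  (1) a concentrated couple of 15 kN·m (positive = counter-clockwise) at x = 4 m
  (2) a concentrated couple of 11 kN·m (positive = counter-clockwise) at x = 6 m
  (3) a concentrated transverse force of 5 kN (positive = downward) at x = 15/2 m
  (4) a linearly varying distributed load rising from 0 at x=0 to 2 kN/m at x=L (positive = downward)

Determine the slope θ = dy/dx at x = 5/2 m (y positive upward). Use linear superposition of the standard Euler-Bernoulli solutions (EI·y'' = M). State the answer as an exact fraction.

Load 1 — applied couple M₀=15 kN·m at a=4 m (b=L-a=6):
  θ_1 = (M₀x²/(2L)+C₁)/EI  [x≤a] with C₁=M₀(3b²-L²)/(6L)=2 = (15·(5/2)²/(2·10)+2)/5000 = 107/80000 rad
Load 2 — applied couple M₀=11 kN·m at a=6 m (b=L-a=4):
  θ_2 = (M₀x²/(2L)+C₁)/EI  [x≤a] with C₁=M₀(3b²-L²)/(6L)=-143/15 = (11·(5/2)²/(2·10)+(-143/15))/5000 = -1463/1200000 rad
Load 3 — point force P=5 kN at a=15/2 m (b=L-a=5/2):
  θ_3 = -Pb(L²-b²-3x²)/(6LEI)  [x≤a] = -5·(5/2)·(10²-(5/2)²-3·(5/2)²)/(6·10·5000) = -1/320 rad
Load 4 — triangular load w₀=2 kN/m (0→w₀ over full span):
  θ_4 = -w₀(7L⁴-30L²x²+15x⁴)/(360LEI) = -2·(7·10⁴-30·10²·(5/2)²+15·(5/2)⁴)/(360·10·5000) = -1327/230400 rad
Superposition: θ = Σ θ_i = -252467/28800000 rad ≈ -0.008766 rad

θ(5/2) = -252467/28800000 rad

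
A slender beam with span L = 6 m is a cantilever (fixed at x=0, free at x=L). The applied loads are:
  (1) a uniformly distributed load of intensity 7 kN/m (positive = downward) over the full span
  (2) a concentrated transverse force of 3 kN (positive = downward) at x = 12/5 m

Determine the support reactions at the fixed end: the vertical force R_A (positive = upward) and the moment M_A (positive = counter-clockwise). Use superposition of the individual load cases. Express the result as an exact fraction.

R_A = 45 kN, M_A = 666/5 kN·m

Load 1 — uniform load w=7 kN/m over full span:
  R_A = wL = 7·6 = 42 kN
  M_A = wL²/2 = 7·6²/2 = 126 kN·m
Load 2 — point force P=3 kN at a=12/5 m (b=L-a=18/5):
  R_A = P = 3 kN
  M_A = Pa = 3·(12/5) = 36/5 kN·m
Superposition: R_A = 45 kN, M_A = 666/5 kN·m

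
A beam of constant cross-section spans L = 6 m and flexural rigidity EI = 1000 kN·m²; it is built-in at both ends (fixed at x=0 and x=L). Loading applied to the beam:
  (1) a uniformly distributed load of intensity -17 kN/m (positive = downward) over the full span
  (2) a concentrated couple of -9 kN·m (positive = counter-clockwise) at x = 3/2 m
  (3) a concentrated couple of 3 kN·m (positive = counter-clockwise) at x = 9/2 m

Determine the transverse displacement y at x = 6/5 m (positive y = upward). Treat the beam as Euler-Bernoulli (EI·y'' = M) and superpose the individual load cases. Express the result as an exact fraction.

y(6/5) = 53217/2500000 m

Load 1 — uniform load w=-17 kN/m over full span:
  y_1 = -wx²(L-x)²/(24EI) = -(-17)·(6/5)²·(6-(6/5))²/(24·1000) = 1836/78125 m
Load 2 — applied couple M₀=-9 kN·m at a=3/2 m (b=L-a=9/2):
  y_2 = (R_Ax³/6 - M_Ax²/2)/EI  [x≤a] with R_A=-27/16, M_A=27/16 = ((-27/16)·(6/5)³/6 - (27/16)·(6/5)²/2)/1000 = -1701/1000000 m
Load 3 — applied couple M₀=3 kN·m at a=9/2 m (b=L-a=3/2):
  y_3 = (R_Ax³/6 - M_Ax²/2)/EI  [x≤a] with R_A=9/16, M_A=15/16 = ((9/16)·(6/5)³/6 - (15/16)·(6/5)²/2)/1000 = -513/1000000 m
Superposition: y = Σ y_i = 53217/2500000 m ≈ 0.021287 m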